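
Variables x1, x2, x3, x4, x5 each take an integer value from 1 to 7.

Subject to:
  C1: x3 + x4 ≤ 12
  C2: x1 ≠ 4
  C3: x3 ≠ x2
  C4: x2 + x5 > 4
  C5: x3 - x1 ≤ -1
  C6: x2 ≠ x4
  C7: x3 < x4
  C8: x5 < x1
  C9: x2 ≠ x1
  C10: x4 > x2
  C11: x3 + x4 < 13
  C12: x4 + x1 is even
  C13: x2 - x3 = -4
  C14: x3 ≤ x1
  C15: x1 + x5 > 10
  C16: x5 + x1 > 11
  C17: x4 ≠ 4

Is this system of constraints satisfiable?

Satisfiable

Try x1 = 7, x2 = 1, x3 = 5, x4 = 7, x5 = 6.
Check constraint 1: x3 + x4 = 12; constraint 4: x2 + x5 = 7; constraint 5: x3 - x1 = -2. The remaining constraints are straightforward to verify.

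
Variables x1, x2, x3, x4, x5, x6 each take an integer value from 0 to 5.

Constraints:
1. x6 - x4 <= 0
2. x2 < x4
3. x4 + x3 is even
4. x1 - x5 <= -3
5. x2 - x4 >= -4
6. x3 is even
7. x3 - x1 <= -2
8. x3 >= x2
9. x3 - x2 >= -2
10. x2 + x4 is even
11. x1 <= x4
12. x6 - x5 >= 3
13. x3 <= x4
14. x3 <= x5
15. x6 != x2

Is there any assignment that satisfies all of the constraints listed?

Constraints 1, 4, 5, 7, 9, and 12 give x2 − x4 ≥ -4, x4 − x6 ≥ 0, x6 − x5 ≥ 3, x5 − x1 ≥ 3, x1 − x3 ≥ 2, x3 − x2 ≥ -2.
Adding all 6 inequalities: the left sides telescope to 0, and the right sides sum to (-4) + 0 + 3 + 3 + 2 + (-2) = 2. So 0 ≥ 2, which is false.

Unsatisfiable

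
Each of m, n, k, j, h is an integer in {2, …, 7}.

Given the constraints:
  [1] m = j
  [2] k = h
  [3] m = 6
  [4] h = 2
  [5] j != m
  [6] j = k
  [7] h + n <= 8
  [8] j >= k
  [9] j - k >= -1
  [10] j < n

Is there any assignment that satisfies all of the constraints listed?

Constraint 3 fixes m = 6 and constraint 4 fixes h = 2. Constraints 1, 2, and 6 give m = j = k = h, so m = h. But 6 ≠ 2 — contradiction.

Unsatisfiable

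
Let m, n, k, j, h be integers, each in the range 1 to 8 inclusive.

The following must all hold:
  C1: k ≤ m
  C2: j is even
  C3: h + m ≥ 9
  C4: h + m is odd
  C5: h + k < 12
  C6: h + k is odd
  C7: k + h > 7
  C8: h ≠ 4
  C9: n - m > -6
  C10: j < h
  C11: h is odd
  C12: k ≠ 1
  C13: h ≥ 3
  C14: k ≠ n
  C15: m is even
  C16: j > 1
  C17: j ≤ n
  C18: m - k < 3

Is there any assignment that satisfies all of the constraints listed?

Satisfiable

Take m = 6, n = 2, k = 6, j = 2, h = 3. Then constraint 3: h + m = 9; constraint 5: h + k = 9; constraint 7: k + h = 9, and every other listed constraint is also met.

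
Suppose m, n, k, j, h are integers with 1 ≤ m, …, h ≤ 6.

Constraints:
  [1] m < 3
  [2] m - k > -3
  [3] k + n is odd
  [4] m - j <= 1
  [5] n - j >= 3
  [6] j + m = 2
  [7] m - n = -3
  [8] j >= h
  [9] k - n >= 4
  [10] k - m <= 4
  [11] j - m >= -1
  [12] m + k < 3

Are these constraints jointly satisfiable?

Unsatisfiable

Constraints 5, 9, 10, and 11 give j − m ≥ -1, m − k ≥ -4, k − n ≥ 4, n − j ≥ 3.
Adding all 4 inequalities: the left sides telescope to 0, and the right sides sum to (-1) + (-4) + 4 + 3 = 2. So 0 ≥ 2, which is false.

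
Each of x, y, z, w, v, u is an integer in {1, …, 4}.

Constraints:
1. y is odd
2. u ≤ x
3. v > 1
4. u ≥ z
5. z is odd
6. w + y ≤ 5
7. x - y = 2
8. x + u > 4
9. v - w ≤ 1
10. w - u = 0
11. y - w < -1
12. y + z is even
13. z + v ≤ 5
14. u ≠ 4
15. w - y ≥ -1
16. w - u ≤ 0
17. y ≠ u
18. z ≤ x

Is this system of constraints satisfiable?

Satisfiable

The assignment x = 3, y = 1, z = 1, w = 3, v = 3, u = 3 works:
  constraint 6 holds since w + y = 4.
  constraint 7 holds since x - y = 2.
  constraint 8 holds since x + u = 6.
The rest check out directly.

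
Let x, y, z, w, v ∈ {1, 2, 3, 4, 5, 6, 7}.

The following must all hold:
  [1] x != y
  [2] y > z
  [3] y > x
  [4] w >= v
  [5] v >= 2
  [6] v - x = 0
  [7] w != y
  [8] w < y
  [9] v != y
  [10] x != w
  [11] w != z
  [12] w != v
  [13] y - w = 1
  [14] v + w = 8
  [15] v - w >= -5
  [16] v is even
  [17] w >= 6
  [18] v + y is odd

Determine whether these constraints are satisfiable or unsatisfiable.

Satisfiable

One satisfying assignment is x = 2, y = 7, z = 5, w = 6, v = 2.
For the less obvious constraints — constraint 6: v - x = 0; constraint 13: y - w = 1; constraint 14: v + w = 8 — and the others hold by inspection.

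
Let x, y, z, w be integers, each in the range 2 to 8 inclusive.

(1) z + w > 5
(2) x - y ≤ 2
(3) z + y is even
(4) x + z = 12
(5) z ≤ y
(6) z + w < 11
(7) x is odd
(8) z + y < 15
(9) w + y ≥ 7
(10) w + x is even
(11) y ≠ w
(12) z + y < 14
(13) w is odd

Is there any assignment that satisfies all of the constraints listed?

Satisfiable

Setting (x, y, z, w) = (7, 7, 5, 3) satisfies everything: constraint 1: z + w = 8; constraint 2: x - y = 0, and the others follow.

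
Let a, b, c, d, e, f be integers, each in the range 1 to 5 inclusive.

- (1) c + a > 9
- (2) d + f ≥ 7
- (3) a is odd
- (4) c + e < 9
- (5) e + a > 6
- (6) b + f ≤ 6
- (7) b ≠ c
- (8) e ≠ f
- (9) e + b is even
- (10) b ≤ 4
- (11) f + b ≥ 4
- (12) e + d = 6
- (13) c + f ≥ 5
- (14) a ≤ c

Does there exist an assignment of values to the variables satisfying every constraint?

The assignment a = 5, b = 2, c = 5, d = 4, e = 2, f = 3 works:
  constraint 1 holds since c + a = 10.
  constraint 2 holds since d + f = 7.
The rest check out directly.

Satisfiable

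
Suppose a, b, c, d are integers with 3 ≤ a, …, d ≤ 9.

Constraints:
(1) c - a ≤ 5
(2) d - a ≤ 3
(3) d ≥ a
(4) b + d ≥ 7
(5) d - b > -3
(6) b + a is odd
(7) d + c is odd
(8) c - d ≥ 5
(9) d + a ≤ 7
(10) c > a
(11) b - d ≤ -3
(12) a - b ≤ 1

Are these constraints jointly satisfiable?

Unsatisfiable

Constraints 1, 8, 11, and 12 give d − b ≥ 3, b − a ≥ -1, a − c ≥ -5, c − d ≥ 5.
Adding all 4 inequalities: the left sides telescope to 0, and the right sides sum to 3 + (-1) + (-5) + 5 = 2. So 0 ≥ 2, which is false.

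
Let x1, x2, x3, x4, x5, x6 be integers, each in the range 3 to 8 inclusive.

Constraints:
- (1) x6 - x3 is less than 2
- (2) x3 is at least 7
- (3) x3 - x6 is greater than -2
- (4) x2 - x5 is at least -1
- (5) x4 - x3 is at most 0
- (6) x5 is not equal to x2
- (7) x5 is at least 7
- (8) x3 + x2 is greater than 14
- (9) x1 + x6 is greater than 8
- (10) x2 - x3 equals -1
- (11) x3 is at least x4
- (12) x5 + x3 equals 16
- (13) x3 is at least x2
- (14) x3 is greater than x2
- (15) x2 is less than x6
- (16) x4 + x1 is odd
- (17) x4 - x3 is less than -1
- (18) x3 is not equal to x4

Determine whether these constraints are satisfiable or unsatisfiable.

Satisfiable

One satisfying assignment is x1 = 3, x2 = 7, x3 = 8, x4 = 6, x5 = 8, x6 = 8.
For the less obvious constraints — constraint 1: x6 - x3 = 0; constraint 3: x3 - x6 = 0; constraint 4: x2 - x5 = -1 — and the others hold by inspection.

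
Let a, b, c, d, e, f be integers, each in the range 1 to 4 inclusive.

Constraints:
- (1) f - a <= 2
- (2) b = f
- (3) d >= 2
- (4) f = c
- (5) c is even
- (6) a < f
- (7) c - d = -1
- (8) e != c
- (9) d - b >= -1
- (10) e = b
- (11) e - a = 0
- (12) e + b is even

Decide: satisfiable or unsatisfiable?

From constraints 2, 4, and 10, e = b = f = c, so e = c. But constraint 8 says e ≠ c. Contradiction.

Unsatisfiable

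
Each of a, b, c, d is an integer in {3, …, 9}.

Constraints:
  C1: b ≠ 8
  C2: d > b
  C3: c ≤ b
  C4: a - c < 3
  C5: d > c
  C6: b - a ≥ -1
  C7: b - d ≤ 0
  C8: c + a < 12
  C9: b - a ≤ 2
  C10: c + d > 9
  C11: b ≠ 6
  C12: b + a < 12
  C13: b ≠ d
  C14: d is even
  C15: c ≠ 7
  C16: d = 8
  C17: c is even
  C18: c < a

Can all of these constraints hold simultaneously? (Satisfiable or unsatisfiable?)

Setting (a, b, c, d) = (5, 5, 4, 8) satisfies everything: constraint 4: a - c = 1; constraint 6: b - a = 0; constraint 7: b - d = -3, and the others follow.

Satisfiable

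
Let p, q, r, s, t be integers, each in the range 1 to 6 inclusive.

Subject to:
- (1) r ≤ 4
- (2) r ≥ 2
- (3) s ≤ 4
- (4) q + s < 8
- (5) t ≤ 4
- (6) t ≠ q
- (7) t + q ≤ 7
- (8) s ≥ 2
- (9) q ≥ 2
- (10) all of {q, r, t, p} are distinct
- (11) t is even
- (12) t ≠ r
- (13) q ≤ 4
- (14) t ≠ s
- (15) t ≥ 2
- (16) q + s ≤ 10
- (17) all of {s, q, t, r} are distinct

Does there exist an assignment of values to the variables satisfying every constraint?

Unsatisfiable

Constraints 1, 2, 3, 5, 8, 9, 13, and 15 confine each of s, q, t, r to the 3 values {2, …, 4}.
Constraint 17 requires all 4 of them to be distinct, but only 3 values are available — impossible by the pigeonhole principle.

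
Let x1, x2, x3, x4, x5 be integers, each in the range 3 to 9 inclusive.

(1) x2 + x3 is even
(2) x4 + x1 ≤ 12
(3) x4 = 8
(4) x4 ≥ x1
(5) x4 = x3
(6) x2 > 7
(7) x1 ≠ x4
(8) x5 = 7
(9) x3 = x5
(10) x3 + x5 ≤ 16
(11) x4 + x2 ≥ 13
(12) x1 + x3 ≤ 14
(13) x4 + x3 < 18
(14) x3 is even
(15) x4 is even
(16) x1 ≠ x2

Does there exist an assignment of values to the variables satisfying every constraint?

Constraint 3 fixes x4 = 8 and constraint 8 fixes x5 = 7. Constraints 5 and 9 give x4 = x3 = x5, so x4 = x5. But 8 ≠ 7 — contradiction.

Unsatisfiable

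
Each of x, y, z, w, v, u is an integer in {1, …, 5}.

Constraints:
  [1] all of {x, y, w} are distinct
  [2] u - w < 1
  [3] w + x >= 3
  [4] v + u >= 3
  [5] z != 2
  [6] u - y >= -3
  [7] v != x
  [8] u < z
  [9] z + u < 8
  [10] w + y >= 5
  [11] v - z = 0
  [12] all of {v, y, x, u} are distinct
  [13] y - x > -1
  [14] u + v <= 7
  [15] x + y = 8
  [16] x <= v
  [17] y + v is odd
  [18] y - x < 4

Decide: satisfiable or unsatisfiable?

Try x = 3, y = 5, z = 4, w = 2, v = 4, u = 2.
Check constraint 2: u - w = 0; constraint 3: w + x = 5; constraint 4: v + u = 6. The remaining constraints are straightforward to verify.

Satisfiable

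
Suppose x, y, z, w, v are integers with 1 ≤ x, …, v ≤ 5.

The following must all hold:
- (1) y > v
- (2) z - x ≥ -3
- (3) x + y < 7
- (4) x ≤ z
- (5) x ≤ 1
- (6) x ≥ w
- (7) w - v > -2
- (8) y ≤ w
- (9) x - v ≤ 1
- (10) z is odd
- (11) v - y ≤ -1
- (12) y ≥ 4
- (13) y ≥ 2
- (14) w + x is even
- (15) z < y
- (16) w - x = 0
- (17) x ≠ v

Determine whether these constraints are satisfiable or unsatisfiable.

Unsatisfiable

From constraints 8 and 12: w ≥ y and y ≥ 4, so w ≥ 4. From constraints 5 and 6: w ≤ x and x ≤ 1, so w ≤ 1. But 1 < 4, so no value of w works.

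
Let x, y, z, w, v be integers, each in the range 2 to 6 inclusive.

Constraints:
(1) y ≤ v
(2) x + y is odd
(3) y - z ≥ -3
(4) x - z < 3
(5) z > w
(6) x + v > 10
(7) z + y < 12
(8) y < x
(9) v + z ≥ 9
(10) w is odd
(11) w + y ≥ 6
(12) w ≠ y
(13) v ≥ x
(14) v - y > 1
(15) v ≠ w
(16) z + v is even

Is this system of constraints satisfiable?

Satisfiable

The assignment x = 6, y = 3, z = 6, w = 5, v = 6 works:
  constraint 3 holds since y - z = -3.
  constraint 4 holds since x - z = 0.
The rest check out directly.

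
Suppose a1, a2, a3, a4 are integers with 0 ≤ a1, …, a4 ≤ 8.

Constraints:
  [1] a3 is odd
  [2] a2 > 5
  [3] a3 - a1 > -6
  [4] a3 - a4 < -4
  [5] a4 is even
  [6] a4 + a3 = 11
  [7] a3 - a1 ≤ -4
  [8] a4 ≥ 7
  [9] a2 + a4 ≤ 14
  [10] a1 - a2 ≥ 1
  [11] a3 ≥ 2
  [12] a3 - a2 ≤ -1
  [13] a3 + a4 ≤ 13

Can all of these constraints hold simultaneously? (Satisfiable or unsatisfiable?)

Satisfiable

Try a1 = 8, a2 = 6, a3 = 3, a4 = 8.
Check constraint 3: a3 - a1 = -5; constraint 4: a3 - a4 = -5. The remaining constraints are straightforward to verify.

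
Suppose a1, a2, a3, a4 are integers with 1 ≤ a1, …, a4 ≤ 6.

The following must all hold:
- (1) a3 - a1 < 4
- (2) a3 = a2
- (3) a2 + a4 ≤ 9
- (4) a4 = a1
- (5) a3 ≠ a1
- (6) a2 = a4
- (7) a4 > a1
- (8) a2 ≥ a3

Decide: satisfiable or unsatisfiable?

From constraints 2, 4, and 6, a3 = a2 = a4 = a1, so a3 = a1. But constraint 5 says a3 ≠ a1. Contradiction.

Unsatisfiable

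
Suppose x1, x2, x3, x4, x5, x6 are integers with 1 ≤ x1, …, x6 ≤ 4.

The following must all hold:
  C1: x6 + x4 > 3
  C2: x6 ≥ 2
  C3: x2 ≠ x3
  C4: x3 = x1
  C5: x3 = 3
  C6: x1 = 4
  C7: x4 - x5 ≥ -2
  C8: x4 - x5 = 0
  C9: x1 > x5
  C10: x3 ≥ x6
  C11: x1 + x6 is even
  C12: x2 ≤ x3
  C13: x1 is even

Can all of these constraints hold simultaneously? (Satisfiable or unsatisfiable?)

Constraint 5 fixes x3 = 3 and constraint 6 fixes x1 = 4, but constraint 4 requires x3 = x1. Since 3 ≠ 4, contradiction.

Unsatisfiable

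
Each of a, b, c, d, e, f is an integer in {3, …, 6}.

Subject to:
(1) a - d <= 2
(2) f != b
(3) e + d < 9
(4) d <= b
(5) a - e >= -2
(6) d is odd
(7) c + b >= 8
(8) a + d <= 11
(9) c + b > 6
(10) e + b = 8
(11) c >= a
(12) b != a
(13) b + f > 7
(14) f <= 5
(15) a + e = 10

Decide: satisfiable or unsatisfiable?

Try a = 5, b = 3, c = 5, d = 3, e = 5, f = 5.
Check constraint 1: a - d = 2; constraint 3: e + d = 8; constraint 5: a - e = 0. The remaining constraints are straightforward to verify.

Satisfiable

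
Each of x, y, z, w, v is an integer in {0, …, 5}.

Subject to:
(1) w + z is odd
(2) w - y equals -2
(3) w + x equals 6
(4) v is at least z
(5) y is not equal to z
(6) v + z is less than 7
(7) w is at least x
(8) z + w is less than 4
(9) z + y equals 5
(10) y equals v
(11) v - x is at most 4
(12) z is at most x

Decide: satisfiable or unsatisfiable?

One satisfying assignment is x = 3, y = 5, z = 0, w = 3, v = 5.
For the less obvious constraints — constraint 2: w - y = -2; constraint 3: w + x = 6 — and the others hold by inspection.

Satisfiable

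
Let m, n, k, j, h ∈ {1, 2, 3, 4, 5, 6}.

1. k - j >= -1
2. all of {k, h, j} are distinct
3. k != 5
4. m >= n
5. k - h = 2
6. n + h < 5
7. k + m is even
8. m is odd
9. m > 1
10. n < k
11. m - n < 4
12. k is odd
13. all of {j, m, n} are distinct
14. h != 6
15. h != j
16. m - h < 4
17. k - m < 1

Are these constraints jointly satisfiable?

Satisfiable

Try m = 3, n = 2, k = 3, j = 4, h = 1.
Check constraint 1: k - j = -1; constraint 5: k - h = 2. The remaining constraints are straightforward to verify.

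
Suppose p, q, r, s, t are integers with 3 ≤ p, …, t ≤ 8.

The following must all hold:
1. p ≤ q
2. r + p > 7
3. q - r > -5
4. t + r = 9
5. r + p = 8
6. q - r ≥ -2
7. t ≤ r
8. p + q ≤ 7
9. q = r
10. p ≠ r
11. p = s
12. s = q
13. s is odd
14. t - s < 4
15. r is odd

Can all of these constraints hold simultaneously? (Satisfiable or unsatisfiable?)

From constraints 9, 11, and 12, p = s = q = r, so p = r. But constraint 10 says p ≠ r. Contradiction.

Unsatisfiable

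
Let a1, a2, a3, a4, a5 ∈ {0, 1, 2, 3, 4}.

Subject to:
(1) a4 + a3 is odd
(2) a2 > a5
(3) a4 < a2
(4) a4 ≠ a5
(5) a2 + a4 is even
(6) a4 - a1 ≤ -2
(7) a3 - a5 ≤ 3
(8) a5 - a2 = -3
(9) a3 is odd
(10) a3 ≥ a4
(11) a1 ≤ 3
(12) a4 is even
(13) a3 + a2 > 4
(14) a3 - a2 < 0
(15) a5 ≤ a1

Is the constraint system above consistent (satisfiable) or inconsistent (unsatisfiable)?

Satisfiable

Take a1 = 3, a2 = 4, a3 = 3, a4 = 0, a5 = 1. Then constraint 6: a4 - a1 = -3; constraint 7: a3 - a5 = 2, and every other listed constraint is also met.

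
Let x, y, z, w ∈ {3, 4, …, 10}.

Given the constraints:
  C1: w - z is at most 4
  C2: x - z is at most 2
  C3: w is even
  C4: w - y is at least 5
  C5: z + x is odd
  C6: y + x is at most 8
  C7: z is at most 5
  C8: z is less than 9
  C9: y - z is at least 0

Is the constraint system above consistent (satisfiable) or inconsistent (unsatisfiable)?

Constraints 1, 4, and 9 give w − y ≥ 5, y − z ≥ 0, z − w ≥ -4.
Adding all 3 inequalities: the left sides telescope to 0, and the right sides sum to 5 + 0 + (-4) = 1. So 0 ≥ 1, which is false.

Unsatisfiable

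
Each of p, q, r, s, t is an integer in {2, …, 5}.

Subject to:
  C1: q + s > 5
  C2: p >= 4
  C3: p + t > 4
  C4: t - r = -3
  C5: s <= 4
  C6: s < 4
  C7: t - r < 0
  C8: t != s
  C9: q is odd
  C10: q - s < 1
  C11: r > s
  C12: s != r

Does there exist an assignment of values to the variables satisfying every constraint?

Satisfiable

One satisfying assignment is p = 5, q = 3, r = 5, s = 3, t = 2.
For the less obvious constraints — constraint 1: q + s = 6; constraint 3: p + t = 7; constraint 4: t - r = -3 — and the others hold by inspection.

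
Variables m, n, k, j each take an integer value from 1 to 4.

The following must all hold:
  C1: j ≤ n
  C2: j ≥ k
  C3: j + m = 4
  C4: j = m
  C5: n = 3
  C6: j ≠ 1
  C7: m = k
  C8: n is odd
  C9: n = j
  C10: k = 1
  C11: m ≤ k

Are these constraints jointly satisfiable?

Constraint 5 fixes n = 3 and constraint 10 fixes k = 1. Constraints 4, 7, and 9 give n = j = m = k, so n = k. But 3 ≠ 1 — contradiction.

Unsatisfiable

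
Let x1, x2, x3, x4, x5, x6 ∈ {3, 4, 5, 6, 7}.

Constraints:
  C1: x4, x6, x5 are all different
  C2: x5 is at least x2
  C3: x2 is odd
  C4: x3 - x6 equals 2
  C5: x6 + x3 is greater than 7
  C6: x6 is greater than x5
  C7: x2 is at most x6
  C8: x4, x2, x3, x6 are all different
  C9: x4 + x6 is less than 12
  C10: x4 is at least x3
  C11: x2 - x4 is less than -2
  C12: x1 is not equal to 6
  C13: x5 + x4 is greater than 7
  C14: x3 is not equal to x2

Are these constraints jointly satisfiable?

One satisfying assignment is x1 = 5, x2 = 3, x3 = 6, x4 = 7, x5 = 3, x6 = 4.
For the less obvious constraints — constraint 4: x3 - x6 = 2; constraint 5: x6 + x3 = 10 — and the others hold by inspection.

Satisfiable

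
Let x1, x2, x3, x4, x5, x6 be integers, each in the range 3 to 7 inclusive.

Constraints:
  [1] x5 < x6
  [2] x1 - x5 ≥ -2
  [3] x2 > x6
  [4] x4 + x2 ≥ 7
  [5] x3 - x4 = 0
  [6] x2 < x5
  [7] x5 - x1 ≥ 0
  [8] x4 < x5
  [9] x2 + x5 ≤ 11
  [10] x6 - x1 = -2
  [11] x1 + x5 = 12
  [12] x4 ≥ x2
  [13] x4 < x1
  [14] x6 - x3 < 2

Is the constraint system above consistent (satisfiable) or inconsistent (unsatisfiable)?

Unsatisfiable

Constraints 1, 3, 7, 12, and 13 give x2 ≤ x4, x4 < x1, x1 ≤ x5, x5 < x6, x6 < x2. Chaining: x2 ≤ x4 < x1 ≤ x5 < x6 < x2, which forces x2 < x2 — impossible.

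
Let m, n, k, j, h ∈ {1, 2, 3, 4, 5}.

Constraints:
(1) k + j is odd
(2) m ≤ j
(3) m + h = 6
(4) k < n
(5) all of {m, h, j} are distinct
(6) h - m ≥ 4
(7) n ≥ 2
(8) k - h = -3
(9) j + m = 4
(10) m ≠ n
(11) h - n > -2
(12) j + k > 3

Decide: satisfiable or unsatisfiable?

One satisfying assignment is m = 1, n = 4, k = 2, j = 3, h = 5.
For the less obvious constraints — constraint 3: m + h = 6; constraint 6: h - m = 4 — and the others hold by inspection.

Satisfiable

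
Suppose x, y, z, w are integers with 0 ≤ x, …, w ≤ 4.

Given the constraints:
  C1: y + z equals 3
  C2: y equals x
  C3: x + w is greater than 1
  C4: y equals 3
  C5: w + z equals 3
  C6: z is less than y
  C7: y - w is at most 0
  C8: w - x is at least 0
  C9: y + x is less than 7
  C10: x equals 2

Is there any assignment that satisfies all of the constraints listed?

Constraint 4 fixes y = 3 and constraint 10 fixes x = 2, but constraint 2 requires y = x. Since 3 ≠ 2, contradiction.

Unsatisfiable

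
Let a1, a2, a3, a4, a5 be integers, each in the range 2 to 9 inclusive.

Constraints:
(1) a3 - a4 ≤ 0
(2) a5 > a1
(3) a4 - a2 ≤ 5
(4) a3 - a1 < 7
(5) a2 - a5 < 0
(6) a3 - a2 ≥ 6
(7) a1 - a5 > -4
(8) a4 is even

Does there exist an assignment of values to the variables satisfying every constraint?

Unsatisfiable

Constraints 1, 3, and 6 give a2 − a4 ≥ -5, a4 − a3 ≥ 0, a3 − a2 ≥ 6.
Adding all 3 inequalities: the left sides telescope to 0, and the right sides sum to (-5) + 0 + 6 = 1. So 0 ≥ 1, which is false.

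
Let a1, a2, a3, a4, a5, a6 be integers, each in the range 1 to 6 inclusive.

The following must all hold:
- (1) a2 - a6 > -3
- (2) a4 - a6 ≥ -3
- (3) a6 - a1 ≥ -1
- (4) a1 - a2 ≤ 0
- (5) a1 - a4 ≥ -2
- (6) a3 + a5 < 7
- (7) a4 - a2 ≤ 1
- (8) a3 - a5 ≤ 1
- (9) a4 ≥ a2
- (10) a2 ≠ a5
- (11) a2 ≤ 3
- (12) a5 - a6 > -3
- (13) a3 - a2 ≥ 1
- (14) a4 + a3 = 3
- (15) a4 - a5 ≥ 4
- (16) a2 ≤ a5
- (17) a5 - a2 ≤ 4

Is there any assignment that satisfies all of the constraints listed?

Constraints 4, 5, 8, 13, and 15 give a4 − a5 ≥ 4, a5 − a3 ≥ -1, a3 − a2 ≥ 1, a2 − a1 ≥ 0, a1 − a4 ≥ -2.
Adding all 5 inequalities: the left sides telescope to 0, and the right sides sum to 4 + (-1) + 1 + 0 + (-2) = 2. So 0 ≥ 2, which is false.

Unsatisfiable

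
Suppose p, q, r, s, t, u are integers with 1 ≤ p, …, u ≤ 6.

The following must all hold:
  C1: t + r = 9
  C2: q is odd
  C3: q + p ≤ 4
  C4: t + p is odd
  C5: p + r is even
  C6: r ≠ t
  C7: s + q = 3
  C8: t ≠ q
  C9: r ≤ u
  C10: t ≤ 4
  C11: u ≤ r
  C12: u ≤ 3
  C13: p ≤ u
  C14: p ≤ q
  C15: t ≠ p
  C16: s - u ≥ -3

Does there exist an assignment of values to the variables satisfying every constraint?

From constraint 10: t ≤ 4. From constraints 9 and 12: r ≤ u ≤ 3. Hence t + r ≤ 7. But constraint 1 requires t + r = 9, and 9 > 7. Contradiction.

Unsatisfiable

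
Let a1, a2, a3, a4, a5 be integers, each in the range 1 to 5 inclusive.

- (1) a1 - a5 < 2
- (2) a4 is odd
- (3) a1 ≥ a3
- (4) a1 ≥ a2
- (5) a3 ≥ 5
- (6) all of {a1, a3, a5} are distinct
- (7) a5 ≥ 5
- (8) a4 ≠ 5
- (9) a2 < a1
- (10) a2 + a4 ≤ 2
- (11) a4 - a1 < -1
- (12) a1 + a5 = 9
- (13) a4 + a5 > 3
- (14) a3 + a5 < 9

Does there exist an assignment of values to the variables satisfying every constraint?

From constraints 3 and 5: a1 ≥ a3 ≥ 5. From constraint 7: a5 ≥ 5. Hence a1 + a5 ≥ 10. But constraint 12 requires a1 + a5 = 9, and 9 < 10. Contradiction.

Unsatisfiable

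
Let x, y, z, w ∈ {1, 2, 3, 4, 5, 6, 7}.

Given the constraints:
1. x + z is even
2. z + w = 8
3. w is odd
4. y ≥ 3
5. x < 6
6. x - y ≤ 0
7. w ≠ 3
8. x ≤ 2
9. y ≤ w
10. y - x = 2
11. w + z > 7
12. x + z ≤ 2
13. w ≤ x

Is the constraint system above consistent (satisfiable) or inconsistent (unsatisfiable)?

Unsatisfiable

From constraints 4 and 9: w ≥ y and y ≥ 3, so w ≥ 3. From constraints 8 and 13: w ≤ x and x ≤ 2, so w ≤ 2. But 2 < 3, so no value of w works.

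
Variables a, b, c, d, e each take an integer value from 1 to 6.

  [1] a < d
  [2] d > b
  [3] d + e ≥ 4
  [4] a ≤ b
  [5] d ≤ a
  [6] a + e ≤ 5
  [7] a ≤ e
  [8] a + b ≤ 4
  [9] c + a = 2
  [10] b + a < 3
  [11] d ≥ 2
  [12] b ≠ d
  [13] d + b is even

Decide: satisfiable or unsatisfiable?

Constraints 2, 4, and 5 give a ≤ b, b < d, d ≤ a. Chaining: a ≤ b < d ≤ a, which forces a < a — impossible.

Unsatisfiable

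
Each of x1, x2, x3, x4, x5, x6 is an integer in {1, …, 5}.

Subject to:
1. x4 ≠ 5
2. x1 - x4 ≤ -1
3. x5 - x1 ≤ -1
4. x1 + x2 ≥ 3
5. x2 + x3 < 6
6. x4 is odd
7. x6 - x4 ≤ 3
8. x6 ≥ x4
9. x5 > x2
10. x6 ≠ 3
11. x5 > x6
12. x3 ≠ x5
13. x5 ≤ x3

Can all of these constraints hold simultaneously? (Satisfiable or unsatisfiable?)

Constraints 2, 3, 8, and 11 give x5 < x1, x1 < x4, x4 ≤ x6, x6 < x5. Chaining: x5 < x1 < x4 ≤ x6 < x5, which forces x5 < x5 — impossible.

Unsatisfiable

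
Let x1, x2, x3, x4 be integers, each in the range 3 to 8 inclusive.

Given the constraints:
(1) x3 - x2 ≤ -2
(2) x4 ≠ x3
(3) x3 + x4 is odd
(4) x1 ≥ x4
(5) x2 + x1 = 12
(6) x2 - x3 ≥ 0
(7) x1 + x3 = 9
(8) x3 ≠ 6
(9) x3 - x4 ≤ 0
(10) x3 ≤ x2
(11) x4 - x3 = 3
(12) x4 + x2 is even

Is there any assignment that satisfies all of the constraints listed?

Satisfiable

Setting (x1, x2, x3, x4) = (6, 6, 3, 6) satisfies everything: constraint 1: x3 - x2 = -3; constraint 5: x2 + x1 = 12; constraint 6: x2 - x3 = 3, and the others follow.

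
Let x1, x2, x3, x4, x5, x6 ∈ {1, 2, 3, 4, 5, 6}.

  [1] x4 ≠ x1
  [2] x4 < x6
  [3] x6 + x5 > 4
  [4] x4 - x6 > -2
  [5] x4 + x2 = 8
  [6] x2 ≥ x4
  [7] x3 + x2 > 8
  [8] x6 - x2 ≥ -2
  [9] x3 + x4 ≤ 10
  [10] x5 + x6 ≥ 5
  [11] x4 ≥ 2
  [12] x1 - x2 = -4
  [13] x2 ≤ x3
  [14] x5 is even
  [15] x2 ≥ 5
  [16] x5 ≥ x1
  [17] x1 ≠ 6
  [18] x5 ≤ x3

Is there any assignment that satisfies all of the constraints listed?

Take x1 = 1, x2 = 5, x3 = 5, x4 = 3, x5 = 2, x6 = 4. Then constraint 3: x6 + x5 = 6; constraint 4: x4 - x6 = -1; constraint 5: x4 + x2 = 8, and every other listed constraint is also met.

Satisfiable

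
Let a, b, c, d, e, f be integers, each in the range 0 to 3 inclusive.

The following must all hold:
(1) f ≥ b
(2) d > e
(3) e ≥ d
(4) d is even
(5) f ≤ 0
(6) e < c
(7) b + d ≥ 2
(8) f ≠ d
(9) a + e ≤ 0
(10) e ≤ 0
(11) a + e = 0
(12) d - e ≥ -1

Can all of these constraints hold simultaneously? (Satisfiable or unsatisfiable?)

From constraints 1 and 5: b ≤ f ≤ 0. From constraints 3 and 10: d ≤ e ≤ 0. Hence b + d ≤ 0. But constraint 7 requires b + d ≥ 2, and 2 > 0. Contradiction.

Unsatisfiable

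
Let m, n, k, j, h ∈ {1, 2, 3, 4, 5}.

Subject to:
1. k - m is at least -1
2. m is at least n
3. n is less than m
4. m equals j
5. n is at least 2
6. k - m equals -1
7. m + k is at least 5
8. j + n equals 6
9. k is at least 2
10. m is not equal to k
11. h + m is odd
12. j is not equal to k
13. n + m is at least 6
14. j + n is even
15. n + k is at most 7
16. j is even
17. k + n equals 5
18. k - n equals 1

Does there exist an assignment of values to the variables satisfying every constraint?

The assignment m = 4, n = 2, k = 3, j = 4, h = 5 works:
  constraint 1 holds since k - m = -1.
  constraint 6 holds since k - m = -1.
The rest check out directly.

Satisfiable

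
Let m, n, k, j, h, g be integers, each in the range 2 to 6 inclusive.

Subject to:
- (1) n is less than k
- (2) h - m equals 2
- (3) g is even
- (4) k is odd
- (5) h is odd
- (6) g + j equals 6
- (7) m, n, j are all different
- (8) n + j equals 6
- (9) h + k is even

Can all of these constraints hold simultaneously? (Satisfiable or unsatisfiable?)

The assignment m = 3, n = 4, k = 5, j = 2, h = 5, g = 4 works:
  constraint 2 holds since h - m = 2.
  constraint 6 holds since g + j = 6.
The rest check out directly.

Satisfiable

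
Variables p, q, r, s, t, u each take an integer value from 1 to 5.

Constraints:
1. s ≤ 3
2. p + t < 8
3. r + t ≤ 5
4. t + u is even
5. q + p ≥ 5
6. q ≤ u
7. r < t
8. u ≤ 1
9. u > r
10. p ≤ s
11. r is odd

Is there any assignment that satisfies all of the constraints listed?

From constraints 6 and 8: q ≤ u ≤ 1. From constraints 1 and 10: p ≤ s ≤ 3. Hence q + p ≤ 4. But constraint 5 requires q + p ≥ 5, and 5 > 4. Contradiction.

Unsatisfiable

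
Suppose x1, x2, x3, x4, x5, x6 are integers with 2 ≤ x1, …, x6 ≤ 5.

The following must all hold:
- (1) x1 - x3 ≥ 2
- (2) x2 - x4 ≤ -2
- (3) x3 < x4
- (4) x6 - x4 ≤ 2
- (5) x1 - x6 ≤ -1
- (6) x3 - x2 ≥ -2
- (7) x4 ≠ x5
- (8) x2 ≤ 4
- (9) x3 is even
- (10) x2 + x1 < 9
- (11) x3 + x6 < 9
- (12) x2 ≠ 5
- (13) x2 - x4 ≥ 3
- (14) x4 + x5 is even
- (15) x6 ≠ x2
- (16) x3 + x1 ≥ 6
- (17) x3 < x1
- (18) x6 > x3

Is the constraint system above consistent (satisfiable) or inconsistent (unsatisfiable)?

Unsatisfiable

Constraints 1, 4, 5, 6, and 13 give x4 − x6 ≥ -2, x6 − x1 ≥ 1, x1 − x3 ≥ 2, x3 − x2 ≥ -2, x2 − x4 ≥ 3.
Adding all 5 inequalities: the left sides telescope to 0, and the right sides sum to (-2) + 1 + 2 + (-2) + 3 = 2. So 0 ≥ 2, which is false.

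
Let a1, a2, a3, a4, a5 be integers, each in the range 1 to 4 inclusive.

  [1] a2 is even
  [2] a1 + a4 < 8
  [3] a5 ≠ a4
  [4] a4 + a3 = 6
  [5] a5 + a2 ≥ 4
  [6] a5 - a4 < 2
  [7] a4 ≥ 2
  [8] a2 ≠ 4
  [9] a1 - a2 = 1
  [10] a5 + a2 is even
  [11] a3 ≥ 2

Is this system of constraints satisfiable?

Satisfiable

Try a1 = 3, a2 = 2, a3 = 3, a4 = 3, a5 = 2.
Check constraint 2: a1 + a4 = 6; constraint 4: a4 + a3 = 6; constraint 5: a5 + a2 = 4. The remaining constraints are straightforward to verify.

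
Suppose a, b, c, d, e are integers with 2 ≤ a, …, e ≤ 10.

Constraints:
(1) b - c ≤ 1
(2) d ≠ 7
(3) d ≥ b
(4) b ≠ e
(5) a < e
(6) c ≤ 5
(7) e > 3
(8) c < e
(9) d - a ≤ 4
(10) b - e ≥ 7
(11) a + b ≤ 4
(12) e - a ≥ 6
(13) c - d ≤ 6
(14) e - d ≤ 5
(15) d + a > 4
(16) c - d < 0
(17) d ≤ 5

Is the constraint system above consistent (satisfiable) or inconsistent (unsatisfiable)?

Unsatisfiable

Constraints 1, 9, 10, 12, and 13 give d − c ≥ -6, c − b ≥ -1, b − e ≥ 7, e − a ≥ 6, a − d ≥ -4.
Adding all 5 inequalities: the left sides telescope to 0, and the right sides sum to (-6) + (-1) + 7 + 6 + (-4) = 2. So 0 ≥ 2, which is false.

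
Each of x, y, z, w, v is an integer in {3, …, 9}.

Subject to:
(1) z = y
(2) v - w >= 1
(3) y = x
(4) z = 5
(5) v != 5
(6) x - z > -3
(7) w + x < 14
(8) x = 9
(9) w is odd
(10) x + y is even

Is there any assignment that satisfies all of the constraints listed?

Unsatisfiable

Constraint 4 fixes z = 5 and constraint 8 fixes x = 9. Constraints 1 and 3 give z = y = x, so z = x. But 5 ≠ 9 — contradiction.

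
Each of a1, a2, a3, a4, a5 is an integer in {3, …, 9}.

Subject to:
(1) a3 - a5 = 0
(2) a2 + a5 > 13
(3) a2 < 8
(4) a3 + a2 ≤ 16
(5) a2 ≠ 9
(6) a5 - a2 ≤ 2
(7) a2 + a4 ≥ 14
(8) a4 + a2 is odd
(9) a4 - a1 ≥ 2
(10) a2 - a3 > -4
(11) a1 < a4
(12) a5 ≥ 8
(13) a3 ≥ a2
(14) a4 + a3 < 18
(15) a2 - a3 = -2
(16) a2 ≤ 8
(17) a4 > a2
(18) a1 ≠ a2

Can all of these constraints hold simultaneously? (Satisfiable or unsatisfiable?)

Setting (a1, a2, a3, a4, a5) = (3, 7, 9, 8, 9) satisfies everything: constraint 1: a3 - a5 = 0; constraint 2: a2 + a5 = 16, and the others follow.

Satisfiable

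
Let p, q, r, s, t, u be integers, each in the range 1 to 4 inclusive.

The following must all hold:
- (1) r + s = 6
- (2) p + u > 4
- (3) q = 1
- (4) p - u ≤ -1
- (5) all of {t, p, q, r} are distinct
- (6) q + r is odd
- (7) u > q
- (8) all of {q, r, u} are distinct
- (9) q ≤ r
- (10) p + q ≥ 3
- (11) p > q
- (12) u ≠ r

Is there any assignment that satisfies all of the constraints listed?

Setting (p, q, r, s, t, u) = (2, 1, 4, 2, 3, 3) satisfies everything: constraint 1: r + s = 6; constraint 2: p + u = 5; constraint 4: p - u = -1, and the others follow.

Satisfiable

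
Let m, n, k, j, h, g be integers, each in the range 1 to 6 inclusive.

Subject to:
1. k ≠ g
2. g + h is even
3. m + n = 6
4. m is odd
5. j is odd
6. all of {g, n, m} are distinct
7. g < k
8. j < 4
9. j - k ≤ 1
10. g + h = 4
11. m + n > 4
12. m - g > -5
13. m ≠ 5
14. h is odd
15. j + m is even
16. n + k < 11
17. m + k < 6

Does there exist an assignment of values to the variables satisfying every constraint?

Satisfiable

One satisfying assignment is m = 1, n = 5, k = 4, j = 3, h = 1, g = 3.
For the less obvious constraints — constraint 3: m + n = 6; constraint 9: j - k = -1 — and the others hold by inspection.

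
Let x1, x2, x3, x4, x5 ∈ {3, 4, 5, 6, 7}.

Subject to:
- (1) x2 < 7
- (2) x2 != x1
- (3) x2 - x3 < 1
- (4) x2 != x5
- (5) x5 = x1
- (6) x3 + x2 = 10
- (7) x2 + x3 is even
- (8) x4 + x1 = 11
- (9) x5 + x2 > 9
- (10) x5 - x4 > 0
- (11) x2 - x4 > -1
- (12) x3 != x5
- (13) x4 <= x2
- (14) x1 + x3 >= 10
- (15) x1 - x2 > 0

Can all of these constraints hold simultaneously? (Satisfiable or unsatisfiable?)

Satisfiable

Setting (x1, x2, x3, x4, x5) = (6, 5, 5, 5, 6) satisfies everything: constraint 3: x2 - x3 = 0; constraint 6: x3 + x2 = 10, and the others follow.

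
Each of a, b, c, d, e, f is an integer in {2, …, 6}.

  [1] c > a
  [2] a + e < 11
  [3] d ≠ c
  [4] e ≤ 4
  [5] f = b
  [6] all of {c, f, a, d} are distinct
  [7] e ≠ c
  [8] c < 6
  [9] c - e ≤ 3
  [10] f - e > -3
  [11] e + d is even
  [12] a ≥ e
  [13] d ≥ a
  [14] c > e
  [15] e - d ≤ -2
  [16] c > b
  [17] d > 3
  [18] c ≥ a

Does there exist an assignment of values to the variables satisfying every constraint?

Satisfiable

One satisfying assignment is a = 4, b = 2, c = 5, d = 6, e = 4, f = 2.
For the less obvious constraints — constraint 2: a + e = 8; constraint 9: c - e = 1; constraint 10: f - e = -2 — and the others hold by inspection.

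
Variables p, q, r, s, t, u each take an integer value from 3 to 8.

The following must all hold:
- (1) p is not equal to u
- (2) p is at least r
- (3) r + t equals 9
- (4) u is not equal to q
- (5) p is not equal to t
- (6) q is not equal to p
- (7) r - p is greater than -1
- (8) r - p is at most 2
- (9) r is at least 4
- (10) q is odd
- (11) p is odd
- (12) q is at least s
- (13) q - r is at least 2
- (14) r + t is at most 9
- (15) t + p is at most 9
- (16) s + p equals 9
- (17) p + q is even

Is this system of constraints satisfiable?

The assignment p = 5, q = 7, r = 5, s = 4, t = 4, u = 3 works:
  constraint 3 holds since r + t = 9.
  constraint 7 holds since r - p = 0.
The rest check out directly.

Satisfiable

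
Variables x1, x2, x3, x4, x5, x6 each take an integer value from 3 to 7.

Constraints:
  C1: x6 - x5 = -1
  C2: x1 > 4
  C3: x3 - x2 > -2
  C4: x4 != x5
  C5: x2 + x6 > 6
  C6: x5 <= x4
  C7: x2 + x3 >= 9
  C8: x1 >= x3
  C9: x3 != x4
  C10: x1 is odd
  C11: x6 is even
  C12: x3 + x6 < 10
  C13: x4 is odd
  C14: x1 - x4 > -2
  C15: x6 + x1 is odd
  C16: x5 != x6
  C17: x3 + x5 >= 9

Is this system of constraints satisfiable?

Satisfiable

Setting (x1, x2, x3, x4, x5, x6) = (7, 5, 5, 7, 5, 4) satisfies everything: constraint 1: x6 - x5 = -1; constraint 3: x3 - x2 = 0; constraint 5: x2 + x6 = 9, and the others follow.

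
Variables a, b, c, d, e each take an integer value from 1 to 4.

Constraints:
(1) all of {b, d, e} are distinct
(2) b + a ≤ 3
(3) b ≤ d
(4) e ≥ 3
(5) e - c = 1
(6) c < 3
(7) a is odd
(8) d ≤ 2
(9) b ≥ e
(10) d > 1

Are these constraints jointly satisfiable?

Unsatisfiable

From constraints 4 and 9: b ≥ e and e ≥ 3, so b ≥ 3. From constraints 3 and 8: b ≤ d and d ≤ 2, so b ≤ 2. But 2 < 3, so no value of b works.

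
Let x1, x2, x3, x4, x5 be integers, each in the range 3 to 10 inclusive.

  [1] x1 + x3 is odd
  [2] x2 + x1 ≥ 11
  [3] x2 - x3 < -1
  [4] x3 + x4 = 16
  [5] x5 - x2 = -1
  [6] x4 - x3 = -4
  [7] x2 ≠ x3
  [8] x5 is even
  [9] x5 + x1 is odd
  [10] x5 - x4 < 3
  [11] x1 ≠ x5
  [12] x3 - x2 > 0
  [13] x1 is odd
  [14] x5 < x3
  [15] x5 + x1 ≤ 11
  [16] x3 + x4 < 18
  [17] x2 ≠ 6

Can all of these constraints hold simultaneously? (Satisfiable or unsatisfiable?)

Satisfiable

Try x1 = 5, x2 = 7, x3 = 10, x4 = 6, x5 = 6.
Check constraint 2: x2 + x1 = 12; constraint 3: x2 - x3 = -3. The remaining constraints are straightforward to verify.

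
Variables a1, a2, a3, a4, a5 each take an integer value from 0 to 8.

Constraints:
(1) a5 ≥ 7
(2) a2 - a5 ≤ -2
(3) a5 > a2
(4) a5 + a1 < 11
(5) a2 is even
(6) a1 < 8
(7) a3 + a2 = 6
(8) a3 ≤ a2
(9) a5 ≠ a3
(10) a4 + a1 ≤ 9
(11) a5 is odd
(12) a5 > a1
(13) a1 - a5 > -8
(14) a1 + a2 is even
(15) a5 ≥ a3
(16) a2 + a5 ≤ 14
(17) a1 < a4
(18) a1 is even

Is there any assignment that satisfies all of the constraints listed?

Take a1 = 2, a2 = 4, a3 = 2, a4 = 6, a5 = 7. Then constraint 2: a2 - a5 = -3; constraint 4: a5 + a1 = 9, and every other listed constraint is also met.

Satisfiable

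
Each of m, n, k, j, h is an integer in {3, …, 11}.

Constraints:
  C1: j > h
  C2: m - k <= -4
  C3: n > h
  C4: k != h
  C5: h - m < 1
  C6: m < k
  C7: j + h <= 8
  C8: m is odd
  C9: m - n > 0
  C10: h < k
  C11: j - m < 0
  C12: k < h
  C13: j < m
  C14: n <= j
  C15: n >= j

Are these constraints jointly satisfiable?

Constraints 1, 6, 9, 12, and 15 give j ≤ n, n < m, m < k, k < h, h < j. Chaining: j ≤ n < m < k < h < j, which forces j < j — impossible.

Unsatisfiable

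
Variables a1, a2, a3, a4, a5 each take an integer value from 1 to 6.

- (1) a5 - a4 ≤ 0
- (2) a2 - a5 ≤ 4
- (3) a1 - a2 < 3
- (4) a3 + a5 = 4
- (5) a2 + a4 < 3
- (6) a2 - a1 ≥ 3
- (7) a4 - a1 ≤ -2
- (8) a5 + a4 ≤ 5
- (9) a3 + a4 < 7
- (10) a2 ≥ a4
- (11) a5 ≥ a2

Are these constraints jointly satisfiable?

Constraints 1, 2, 6, and 7 give a2 − a1 ≥ 3, a1 − a4 ≥ 2, a4 − a5 ≥ 0, a5 − a2 ≥ -4.
Adding all 4 inequalities: the left sides telescope to 0, and the right sides sum to 3 + 2 + 0 + (-4) = 1. So 0 ≥ 1, which is false.

Unsatisfiable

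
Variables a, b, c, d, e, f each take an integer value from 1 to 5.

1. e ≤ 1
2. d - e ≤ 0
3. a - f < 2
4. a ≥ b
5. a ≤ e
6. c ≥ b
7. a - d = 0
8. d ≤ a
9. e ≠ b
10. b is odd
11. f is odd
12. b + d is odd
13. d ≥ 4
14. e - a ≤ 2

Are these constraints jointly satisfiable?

Unsatisfiable

From constraints 8 and 13: a ≥ d and d ≥ 4, so a ≥ 4. From constraints 1 and 5: a ≤ e and e ≤ 1, so a ≤ 1. But 1 < 4, so no value of a works.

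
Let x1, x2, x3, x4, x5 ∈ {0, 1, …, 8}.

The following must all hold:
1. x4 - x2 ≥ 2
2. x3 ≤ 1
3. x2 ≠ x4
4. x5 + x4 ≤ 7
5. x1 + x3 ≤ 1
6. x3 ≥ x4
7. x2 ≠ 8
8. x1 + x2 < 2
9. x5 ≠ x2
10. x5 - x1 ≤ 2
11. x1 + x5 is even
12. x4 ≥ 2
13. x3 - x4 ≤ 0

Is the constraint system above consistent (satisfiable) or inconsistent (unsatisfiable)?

From constraints 6 and 12: x3 ≥ x4 and x4 ≥ 2, so x3 ≥ 2. From constraint 2: x3 ≤ 1. But 1 < 2, so no value of x3 works.

Unsatisfiable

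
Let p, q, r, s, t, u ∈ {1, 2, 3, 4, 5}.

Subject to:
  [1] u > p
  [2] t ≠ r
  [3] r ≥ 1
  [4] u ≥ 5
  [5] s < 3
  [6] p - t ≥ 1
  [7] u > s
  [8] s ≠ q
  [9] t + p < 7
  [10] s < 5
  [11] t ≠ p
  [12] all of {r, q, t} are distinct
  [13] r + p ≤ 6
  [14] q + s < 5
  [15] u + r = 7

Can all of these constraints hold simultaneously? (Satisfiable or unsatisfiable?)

Satisfiable

The assignment p = 3, q = 3, r = 2, s = 1, t = 1, u = 5 works:
  constraint 6 holds since p - t = 2.
  constraint 9 holds since t + p = 4.
  constraint 13 holds since r + p = 5.
The rest check out directly.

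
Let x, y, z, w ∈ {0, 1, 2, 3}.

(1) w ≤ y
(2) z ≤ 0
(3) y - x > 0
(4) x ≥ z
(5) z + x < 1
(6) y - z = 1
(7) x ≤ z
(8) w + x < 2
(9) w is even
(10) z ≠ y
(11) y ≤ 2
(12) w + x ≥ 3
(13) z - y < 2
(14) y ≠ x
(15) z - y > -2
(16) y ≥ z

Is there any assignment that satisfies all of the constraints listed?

From constraints 1 and 11: w ≤ y ≤ 2. From constraints 2 and 7: x ≤ z ≤ 0. Hence w + x ≤ 2. But constraint 12 requires w + x ≥ 3, and 3 > 2. Contradiction.

Unsatisfiable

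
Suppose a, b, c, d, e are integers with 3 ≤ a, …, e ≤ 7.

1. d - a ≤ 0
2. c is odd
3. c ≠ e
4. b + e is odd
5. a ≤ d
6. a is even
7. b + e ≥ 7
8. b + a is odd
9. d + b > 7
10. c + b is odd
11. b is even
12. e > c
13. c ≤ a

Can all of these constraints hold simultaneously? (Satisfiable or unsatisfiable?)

Constraint 11 makes b even and constraint 6 makes a even, so b + a must be even. Constraint 8 says b + a is odd — contradiction.

Unsatisfiable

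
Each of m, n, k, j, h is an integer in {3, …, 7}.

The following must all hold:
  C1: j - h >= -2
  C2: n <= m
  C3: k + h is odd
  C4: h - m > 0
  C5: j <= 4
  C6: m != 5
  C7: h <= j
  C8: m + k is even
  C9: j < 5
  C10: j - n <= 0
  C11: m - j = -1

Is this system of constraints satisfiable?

Constraints 2, 4, 7, and 10 give j ≤ n, n ≤ m, m < h, h ≤ j. Chaining: j ≤ n ≤ m < h ≤ j, which forces j < j — impossible.

Unsatisfiable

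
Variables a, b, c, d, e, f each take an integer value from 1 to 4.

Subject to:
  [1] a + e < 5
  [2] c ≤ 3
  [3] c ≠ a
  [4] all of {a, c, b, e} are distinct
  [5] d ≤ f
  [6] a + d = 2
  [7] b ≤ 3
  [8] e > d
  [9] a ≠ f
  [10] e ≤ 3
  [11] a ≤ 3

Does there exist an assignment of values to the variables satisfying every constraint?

Unsatisfiable

Constraints 2, 7, 10, and 11 confine each of a, c, b, e to the 3 values {1, …, 3} (the domain already gives each ≥ 1).
Constraint 4 requires all 4 of them to be distinct, but only 3 values are available — impossible by the pigeonhole principle.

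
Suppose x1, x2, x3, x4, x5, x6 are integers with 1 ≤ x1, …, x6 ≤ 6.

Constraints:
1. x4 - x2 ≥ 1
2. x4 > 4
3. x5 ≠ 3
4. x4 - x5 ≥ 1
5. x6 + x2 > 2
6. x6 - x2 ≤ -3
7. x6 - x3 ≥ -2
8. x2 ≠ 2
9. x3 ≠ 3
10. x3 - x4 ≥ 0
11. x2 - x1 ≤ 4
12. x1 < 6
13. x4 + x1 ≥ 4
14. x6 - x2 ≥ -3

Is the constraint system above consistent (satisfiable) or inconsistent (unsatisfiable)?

Unsatisfiable

Constraints 1, 6, 7, and 10 give x3 − x4 ≥ 0, x4 − x2 ≥ 1, x2 − x6 ≥ 3, x6 − x3 ≥ -2.
Adding all 4 inequalities: the left sides telescope to 0, and the right sides sum to 0 + 1 + 3 + (-2) = 2. So 0 ≥ 2, which is false.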